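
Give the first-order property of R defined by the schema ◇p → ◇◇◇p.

∀x ∀y (xRy → ∃w (y = w ∧ xR³w))

This is a Sahlqvist (Geach-type) schema ◇^1□^0p → □^0◇^3p.
First-order correspondent: ∀x ∀y (xRy → ∃w (y = w ∧ xR³w)).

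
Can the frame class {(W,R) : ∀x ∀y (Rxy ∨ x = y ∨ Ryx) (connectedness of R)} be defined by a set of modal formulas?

Not definable by any modal formula

Any modally definable frame class is closed under disjoint unions.
Take 2 disjoint single-world reflexive frames: each is trivially connected, but their disjoint union has 2 worlds with no edge between distinct components, so it is not connected.
So no modal formula (or set of formulas) defines exactly the connected frames.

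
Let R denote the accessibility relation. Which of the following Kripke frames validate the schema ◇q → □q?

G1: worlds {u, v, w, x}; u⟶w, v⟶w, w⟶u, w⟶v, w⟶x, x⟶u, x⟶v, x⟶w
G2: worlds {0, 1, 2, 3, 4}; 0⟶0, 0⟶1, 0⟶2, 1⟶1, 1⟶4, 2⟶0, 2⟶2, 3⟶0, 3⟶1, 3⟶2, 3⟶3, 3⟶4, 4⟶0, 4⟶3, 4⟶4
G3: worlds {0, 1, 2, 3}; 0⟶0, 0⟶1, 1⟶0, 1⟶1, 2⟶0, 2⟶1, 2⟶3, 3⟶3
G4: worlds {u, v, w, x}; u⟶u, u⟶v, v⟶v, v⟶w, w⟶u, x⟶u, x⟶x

This is the axiom for partial functionality; its first-order frame correspondent is ∀x ∀y ∀z (Rxy ∧ Rxz → y = z).
G1: fails — w sees both u and v.
G2: fails — 0 sees both 0 and 1.
G3: fails — 0 sees both 0 and 1.
G4: fails — u sees both u and v.
Valid on no frame.

none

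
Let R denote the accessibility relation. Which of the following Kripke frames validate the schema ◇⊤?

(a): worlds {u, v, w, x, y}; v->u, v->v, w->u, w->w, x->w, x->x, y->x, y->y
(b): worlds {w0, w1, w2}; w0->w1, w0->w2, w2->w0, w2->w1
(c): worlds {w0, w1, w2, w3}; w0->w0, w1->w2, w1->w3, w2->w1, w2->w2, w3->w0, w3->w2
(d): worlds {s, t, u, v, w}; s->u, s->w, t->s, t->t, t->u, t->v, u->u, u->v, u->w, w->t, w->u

This is the axiom for seriality; its first-order frame correspondent is ∀x ∃y Rxy.
(a): fails — world u has no successor.
(b): fails — world w1 has no successor.
(c): ✓.
(d): fails — world v has no successor.
Valid on: (c).

(c)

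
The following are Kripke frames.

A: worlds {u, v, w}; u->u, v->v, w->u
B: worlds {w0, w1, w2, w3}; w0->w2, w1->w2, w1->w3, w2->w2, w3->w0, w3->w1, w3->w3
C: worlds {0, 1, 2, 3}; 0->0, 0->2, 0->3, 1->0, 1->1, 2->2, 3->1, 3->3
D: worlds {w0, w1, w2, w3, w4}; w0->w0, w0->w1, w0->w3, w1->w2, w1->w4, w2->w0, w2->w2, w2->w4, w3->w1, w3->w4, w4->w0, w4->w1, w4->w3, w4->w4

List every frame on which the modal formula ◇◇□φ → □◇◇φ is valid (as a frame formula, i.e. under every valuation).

This is the axiom for a generalized confluence (Geach) condition; its first-order frame correspondent is ∀x ∀y ∀z ((xR²y ∧ xRz) → ∃w (yRw ∧ zR²w)).
A: satisfies the condition.
B: fails — w1R²w3, w1Rw2 but no w with w3Rw and w2R²w.
C: fails — 0R²1, 0R2 but no w with 1Rw and 2R²w.
D: satisfies the condition.

A, D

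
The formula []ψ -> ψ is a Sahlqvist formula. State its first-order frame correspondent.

Suppose □ψ→ψ is valid. At any x set V(ψ)={w : Rxw}. Then □ψ holds at x, so ψ holds at x, i.e. Rxx.
The converse is a direct semantic check.
So the correspondent is reflexivity.

reflexivity: forall x Rxx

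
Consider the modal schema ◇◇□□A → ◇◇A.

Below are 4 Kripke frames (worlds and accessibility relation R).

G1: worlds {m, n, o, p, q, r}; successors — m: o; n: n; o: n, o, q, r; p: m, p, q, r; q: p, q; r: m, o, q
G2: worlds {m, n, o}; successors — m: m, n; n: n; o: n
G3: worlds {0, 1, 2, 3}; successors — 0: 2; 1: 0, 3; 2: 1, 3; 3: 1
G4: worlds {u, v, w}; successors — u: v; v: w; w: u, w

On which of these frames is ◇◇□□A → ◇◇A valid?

The schema corresponds to a generalized confluence (Geach) condition: ∀x ∀y (xR²y → ∃w (yR²w ∧ xR²w)).
G1: condition met.
G2: condition met.
G3: condition met.
G4: condition met.

G1, G2, G3, G4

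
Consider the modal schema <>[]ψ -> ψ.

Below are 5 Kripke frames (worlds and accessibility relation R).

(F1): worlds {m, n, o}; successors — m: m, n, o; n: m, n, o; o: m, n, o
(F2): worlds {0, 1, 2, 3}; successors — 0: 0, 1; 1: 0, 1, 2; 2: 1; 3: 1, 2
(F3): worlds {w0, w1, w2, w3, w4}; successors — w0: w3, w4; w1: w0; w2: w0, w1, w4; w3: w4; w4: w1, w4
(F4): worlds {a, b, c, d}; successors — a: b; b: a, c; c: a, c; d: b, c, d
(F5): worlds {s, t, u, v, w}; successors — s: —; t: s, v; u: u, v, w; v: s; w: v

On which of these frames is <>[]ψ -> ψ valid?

Frame correspondent (Sahlqvist): forall x forall y (Rxy -> Ryx) — i.e. symmetry.
(F1): ✓.
(F2): fails — R32 but not R23.
(F3): fails — Rw1w0 but not Rw0w1.
(F4): fails — Rbc but not Rcb.
(F5): fails — Ruv but not Rvu.
Valid on: (F1).

(F1)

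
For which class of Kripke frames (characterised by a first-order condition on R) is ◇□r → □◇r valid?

convergence

Suppose ◇□r→□◇r is valid. Take Rxy, Rxz and set V(r)={w : Ryw}. Then □r at y so ◇□r at x, so □◇r at x, so ◇r at z, giving w with Rzw and Ryw.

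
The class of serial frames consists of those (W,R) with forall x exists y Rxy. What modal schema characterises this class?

□p → ◇p

The condition is seriality. The D schema □p → ◇p defines it.
Suppose □p→◇p is valid. At any x set V(p)=W. Then □p at x, so ◇p at x, so x has a successor.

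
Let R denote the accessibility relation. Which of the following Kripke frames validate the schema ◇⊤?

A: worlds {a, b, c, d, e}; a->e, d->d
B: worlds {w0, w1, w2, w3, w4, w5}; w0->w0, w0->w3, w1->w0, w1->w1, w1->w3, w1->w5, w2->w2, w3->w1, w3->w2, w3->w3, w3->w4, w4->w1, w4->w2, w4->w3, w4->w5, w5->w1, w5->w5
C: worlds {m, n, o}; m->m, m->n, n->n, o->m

Frame correspondent (Sahlqvist): ∀x ∃y Rxy — i.e. seriality.
A: fails — world b has no successor.
B: satisfies the condition.
C: satisfies the condition.
Valid on: B, C.

B, C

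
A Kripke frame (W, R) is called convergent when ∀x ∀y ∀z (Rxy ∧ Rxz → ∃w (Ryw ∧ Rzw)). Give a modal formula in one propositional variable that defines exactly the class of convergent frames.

◇□q → □◇q

The condition is convergence. The .2 schema ◇□q → □◇q defines it.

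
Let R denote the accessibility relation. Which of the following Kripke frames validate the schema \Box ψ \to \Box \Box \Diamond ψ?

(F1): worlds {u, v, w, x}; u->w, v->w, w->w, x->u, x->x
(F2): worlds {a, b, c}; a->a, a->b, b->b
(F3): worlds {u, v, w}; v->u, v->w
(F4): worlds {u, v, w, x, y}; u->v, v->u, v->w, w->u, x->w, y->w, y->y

(F2), (F3)

Frame correspondent (Sahlqvist): \forall x \forall z (x R^2 z \to \exists w (xRw \wedge zRw)) — i.e. a generalized confluence (Geach) condition.
(F1): fails — xR²u but no t with xRt and uRt.
(F2): ✓.
(F3): ✓.
(F4): fails — uR²w but no t with uRt and wRt.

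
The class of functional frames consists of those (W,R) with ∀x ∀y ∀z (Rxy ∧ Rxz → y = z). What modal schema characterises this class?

◇p → □p

This is partial functionality; the standard corresponding axiom is CD: ◇p → □p.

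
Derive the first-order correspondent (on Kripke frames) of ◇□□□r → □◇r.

This is a Sahlqvist (Geach-type) schema ◇^1□^3r → □^1◇^1r.
First-order correspondent: ∀x ∀y ∀z ((xRy ∧ xRz) → ∃w (yR³w ∧ zRw)).

∀x ∀y ∀z ((xRy ∧ xRz) → ∃w (yR³w ∧ zRw))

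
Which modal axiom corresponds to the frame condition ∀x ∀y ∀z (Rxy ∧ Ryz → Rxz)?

A defining formula is □s → □□s (the 4 axiom).

□s → □□s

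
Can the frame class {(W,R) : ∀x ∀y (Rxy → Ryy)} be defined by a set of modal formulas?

The condition is shift-reflexivity. A defining modal formula is □(□q → q).
Suppose □(□q→q) is valid. Take Rxy and set V(q)={w : Ryw}. Then at y, □q holds; since □(□q→q) at x, □q→q at y, so q at y, i.e. Ryy.

Yes, by □(□q → q)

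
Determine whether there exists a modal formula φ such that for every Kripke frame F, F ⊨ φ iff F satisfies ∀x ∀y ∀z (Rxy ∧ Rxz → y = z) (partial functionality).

Definable; ◇r → □r defines it

This is a Sahlqvist condition; the CD axiom ◇r → □r defines it.
Suppose ◇r→□r is valid. Take Rxy, Rxz and set V(r)={y}. Then ◇r at x, so □r at x, so r at z, i.e. z=y.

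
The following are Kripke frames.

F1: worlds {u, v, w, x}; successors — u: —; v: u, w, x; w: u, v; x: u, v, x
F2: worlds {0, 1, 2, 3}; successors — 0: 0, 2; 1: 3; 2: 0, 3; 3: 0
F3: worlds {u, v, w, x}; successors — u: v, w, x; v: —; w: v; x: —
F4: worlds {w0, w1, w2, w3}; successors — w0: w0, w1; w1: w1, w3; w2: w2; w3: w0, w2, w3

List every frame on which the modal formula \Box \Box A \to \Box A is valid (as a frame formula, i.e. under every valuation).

F4

The schema corresponds to density: \forall x \forall y (Rxy \to \exists z (Rxz \wedge Rzy)).
F1: fails — Rvw but no z with Rvz and Rzw.
F2: fails — R23 but no z with R2z and Rz3.
F3: fails — Ruw but no z with Ruz and Rzw.
F4: holds.
Valid on: F4.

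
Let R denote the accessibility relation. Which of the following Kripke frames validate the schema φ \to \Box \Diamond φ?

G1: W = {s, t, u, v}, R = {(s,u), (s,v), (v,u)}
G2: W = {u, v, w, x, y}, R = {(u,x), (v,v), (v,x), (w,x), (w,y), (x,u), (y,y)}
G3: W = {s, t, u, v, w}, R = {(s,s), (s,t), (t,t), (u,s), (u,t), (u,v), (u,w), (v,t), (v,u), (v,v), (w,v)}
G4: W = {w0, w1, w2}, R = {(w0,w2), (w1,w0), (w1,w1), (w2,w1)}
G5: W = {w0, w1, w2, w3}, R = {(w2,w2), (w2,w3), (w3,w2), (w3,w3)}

This is the axiom for symmetry; its first-order frame correspondent is \forall x \forall y (Rxy \to Ryx).
G1: fails — Rsu but not Rus.
G2: fails — Rwx but not Rxw.
G3: fails — Ruw but not Rwu.
G4: fails — Rw0w2 but not Rw2w0.
G5: satisfies the condition.
Valid on: G5.

G5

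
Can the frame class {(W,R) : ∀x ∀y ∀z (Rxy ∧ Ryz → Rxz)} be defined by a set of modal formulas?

Yes: it is transitivity, defined by the 4 schema □p → □□p.
Suppose □p→□□p is valid. Take Rxy, Ryz and set V(p)={w : Rxw}. Then □p at x, so □□p at x, so □p at y, so p at z, i.e. Rxz.

Yes, by □p → □□p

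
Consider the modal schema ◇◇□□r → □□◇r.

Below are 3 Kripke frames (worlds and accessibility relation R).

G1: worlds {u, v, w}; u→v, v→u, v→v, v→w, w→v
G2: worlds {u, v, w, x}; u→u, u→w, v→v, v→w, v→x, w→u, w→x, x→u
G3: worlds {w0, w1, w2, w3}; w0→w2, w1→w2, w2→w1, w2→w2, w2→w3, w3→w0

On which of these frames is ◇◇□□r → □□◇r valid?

This is the axiom for a generalized confluence (Geach) condition; its first-order frame correspondent is ∀x ∀y ∀z ((xR²y ∧ xR²z) → ∃w (yR²w ∧ zRw)).
G1: condition met.
G2: condition met.
G3: fails — w0R²w1, w0R²w3 but no w with w1R²w and w3Rw.
Valid on: G1, G2.

G1, G2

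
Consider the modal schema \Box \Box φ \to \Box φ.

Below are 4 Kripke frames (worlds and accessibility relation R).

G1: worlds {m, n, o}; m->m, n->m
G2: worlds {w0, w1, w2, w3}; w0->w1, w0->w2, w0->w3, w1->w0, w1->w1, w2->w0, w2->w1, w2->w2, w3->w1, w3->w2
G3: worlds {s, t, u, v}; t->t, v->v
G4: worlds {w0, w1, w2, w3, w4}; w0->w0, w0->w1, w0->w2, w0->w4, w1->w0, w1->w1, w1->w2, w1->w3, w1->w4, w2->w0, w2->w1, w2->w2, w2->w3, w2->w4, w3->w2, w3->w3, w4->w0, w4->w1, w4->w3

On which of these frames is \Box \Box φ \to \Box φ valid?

This is the axiom for density; its first-order frame correspondent is \forall x \forall y (Rxy \to \exists z (Rxz \wedge Rzy)).
G1: satisfies the condition.
G2: fails — Rw0w3 but no z with Rw0z and Rzw3.
G3: satisfies the condition.
G4: satisfies the condition.

G1, G3, G4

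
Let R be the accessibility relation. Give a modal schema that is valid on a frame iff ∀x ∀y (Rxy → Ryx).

A defining formula is p → □◇p (the B axiom).
Suppose p→□◇p is valid. Take Rxy and set V(p)={x}. Then p at x, so □◇p at x, so ◇p at y, so some z with Ryz has p; z=x, i.e. Ryx.

p → □◇p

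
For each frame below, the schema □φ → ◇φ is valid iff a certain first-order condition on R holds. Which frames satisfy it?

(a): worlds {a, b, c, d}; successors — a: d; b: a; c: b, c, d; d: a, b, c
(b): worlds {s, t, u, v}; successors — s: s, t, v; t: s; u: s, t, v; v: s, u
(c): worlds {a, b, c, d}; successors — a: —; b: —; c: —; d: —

Frame correspondent (Sahlqvist): ∀x ∃y Rxy — i.e. seriality.
(a): condition met.
(b): condition met.
(c): fails — world a has no successor.
Valid on: (a), (b).

(a), (b)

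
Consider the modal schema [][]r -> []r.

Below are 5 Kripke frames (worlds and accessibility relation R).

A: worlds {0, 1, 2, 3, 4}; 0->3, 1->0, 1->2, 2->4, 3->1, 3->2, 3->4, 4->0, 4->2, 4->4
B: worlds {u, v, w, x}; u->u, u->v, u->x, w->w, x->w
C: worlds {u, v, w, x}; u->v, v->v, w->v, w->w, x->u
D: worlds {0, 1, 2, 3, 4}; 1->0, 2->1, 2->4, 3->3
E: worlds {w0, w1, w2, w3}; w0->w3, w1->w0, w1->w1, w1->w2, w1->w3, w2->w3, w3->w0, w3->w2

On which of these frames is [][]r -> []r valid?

The schema corresponds to density: forall x forall y (Rxy -> exists z (Rxz & Rzy)).
A: fails — R10 but no z with R1z and Rz0.
B: holds.
C: fails — Rxu but no z with Rxz and Rzu.
D: fails — R10 but no z with R1z and Rz0.
E: fails — Rw3w2 but no z with Rw3z and Rzw2.
Valid on: B.

B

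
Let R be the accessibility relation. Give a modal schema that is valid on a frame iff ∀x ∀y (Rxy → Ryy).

□(□s → s)

A defining formula is □(□s → s) (the T□ axiom).
Suppose □(□s→s) is valid. Take Rxy and set V(s)={w : Ryw}. Then at y, □s holds; since □(□s→s) at x, □s→s at y, so s at y, i.e. Ryy.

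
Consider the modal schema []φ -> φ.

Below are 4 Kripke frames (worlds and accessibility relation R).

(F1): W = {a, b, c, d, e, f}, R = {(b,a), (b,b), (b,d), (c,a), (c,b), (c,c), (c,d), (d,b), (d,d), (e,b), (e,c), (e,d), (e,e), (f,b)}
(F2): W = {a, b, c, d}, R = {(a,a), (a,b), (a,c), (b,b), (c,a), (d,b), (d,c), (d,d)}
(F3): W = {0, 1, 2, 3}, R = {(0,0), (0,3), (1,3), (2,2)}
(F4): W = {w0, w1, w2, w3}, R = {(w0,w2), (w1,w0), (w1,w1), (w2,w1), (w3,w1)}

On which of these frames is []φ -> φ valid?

This is the axiom for reflexivity; its first-order frame correspondent is forall x Rxx.
(F1): fails — world a does not see itself.
(F2): fails — world c does not see itself.
(F3): fails — world 1 does not see itself.
(F4): fails — world w0 does not see itself.

none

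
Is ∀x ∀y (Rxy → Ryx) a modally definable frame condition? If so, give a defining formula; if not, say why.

Yes: it is symmetry, defined by the B schema q → □◇q.
Suppose q→□◇q is valid. Take Rxy and set V(q)={x}. Then q at x, so □◇q at x, so ◇q at y, so some z with Ryz has q; z=x, i.e. Ryx.

Yes, by q → □◇q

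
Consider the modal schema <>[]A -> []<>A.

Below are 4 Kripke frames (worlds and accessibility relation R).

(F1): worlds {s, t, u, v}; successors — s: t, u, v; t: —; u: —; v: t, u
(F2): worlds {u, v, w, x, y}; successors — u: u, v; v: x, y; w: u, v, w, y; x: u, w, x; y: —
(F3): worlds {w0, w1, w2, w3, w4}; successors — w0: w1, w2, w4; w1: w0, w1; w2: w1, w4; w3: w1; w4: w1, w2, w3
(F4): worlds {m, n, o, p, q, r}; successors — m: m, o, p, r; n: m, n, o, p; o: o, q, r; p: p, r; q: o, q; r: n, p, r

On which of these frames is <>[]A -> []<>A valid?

(F3)

This is the axiom for convergence; its first-order frame correspondent is forall x forall y forall z (Rxy & Rxz -> exists w (Ryw & Rzw)).
(F1): fails — Rsv and Rsu but v and u have no common successor.
(F2): fails — Ruv and Ruu but v and u have no common successor.
(F3): holds.
(F4): fails — Ror and Roq but r and q have no common successor.
Valid on: (F3).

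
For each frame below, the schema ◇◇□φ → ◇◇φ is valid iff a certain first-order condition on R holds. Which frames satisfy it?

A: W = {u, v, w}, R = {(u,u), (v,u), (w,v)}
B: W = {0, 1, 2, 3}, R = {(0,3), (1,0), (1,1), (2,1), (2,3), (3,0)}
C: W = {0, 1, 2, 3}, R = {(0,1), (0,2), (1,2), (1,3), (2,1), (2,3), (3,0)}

This is the axiom for a generalized confluence (Geach) condition; its first-order frame correspondent is ∀x ∀y (xR²y → ∃w (yRw ∧ xR²w)).
A: ✓.
B: fails — 0R²0 but no w with 0Rw and 0R²w.
C: fails — 0R²3 but no w with 3Rw and 0R²w.

A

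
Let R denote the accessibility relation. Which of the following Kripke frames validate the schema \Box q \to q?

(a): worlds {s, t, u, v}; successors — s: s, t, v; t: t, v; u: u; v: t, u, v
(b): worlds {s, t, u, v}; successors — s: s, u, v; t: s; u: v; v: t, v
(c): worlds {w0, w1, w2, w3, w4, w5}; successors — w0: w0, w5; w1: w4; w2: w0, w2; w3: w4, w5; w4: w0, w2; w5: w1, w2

The schema corresponds to reflexivity: \forall x Rxx.
(a): satisfies the condition.
(b): fails — world t does not see itself.
(c): fails — world w1 does not see itself.
Valid on: (a).

(a)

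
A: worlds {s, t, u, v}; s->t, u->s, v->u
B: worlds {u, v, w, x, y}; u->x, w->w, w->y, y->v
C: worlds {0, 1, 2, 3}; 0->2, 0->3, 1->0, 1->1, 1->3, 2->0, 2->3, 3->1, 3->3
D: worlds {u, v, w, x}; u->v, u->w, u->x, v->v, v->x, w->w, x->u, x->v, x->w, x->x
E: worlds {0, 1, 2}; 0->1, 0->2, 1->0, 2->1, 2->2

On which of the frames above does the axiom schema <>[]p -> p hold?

This is the axiom for symmetry; its first-order frame correspondent is forall x forall y (Rxy -> Ryx).
A: fails — Rus but not Rsu.
B: fails — Ryv but not Rvy.
C: fails — R10 but not R01.
D: fails — Ruv but not Rvu.
E: fails — R02 but not R20.

none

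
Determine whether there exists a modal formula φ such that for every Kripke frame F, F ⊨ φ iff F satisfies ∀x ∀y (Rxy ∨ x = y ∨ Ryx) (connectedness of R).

Modal frame validity is preserved under disjoint unions.
Take 3 disjoint single-world reflexive frames: each is trivially connected, but their disjoint union has 3 worlds with no edge between distinct components, so it is not connected.
Hence connectedness of R is not modally definable.

No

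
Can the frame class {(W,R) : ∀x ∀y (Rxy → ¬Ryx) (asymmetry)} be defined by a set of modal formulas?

Modal frame validity is preserved under surjective bounded morphisms.
The 4-cycle (worlds w0,w1,w2,w3 with w0→w1→w2→w3→w0) is asymmetric. Mapping every world to a single reflexive point • is a surjective bounded morphism, and the reflexive point is not asymmetric (R•• but asymmetry requires ¬R••).
So no modal formula (or set of formulas) defines exactly the asymmetric frames.

No — not modally definable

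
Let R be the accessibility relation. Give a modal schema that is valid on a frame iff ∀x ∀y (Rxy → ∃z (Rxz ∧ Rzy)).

□□ψ → □ψ

A defining formula is □□ψ → □ψ (the C4 axiom).
Suppose □□ψ→□ψ is valid. Take Rxy and set V(ψ)={w : xR²w}. Then □□ψ at x, so □ψ at x, so ψ at y, i.e. ∃z(Rxz∧Rzy).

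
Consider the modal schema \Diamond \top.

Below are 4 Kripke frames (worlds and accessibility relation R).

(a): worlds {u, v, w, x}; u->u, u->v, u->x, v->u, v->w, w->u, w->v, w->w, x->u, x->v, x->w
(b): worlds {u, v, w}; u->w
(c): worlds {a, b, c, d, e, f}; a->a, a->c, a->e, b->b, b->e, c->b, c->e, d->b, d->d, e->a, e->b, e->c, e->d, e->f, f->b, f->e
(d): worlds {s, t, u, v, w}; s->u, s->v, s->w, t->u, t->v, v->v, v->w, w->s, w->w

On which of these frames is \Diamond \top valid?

(a), (c)

Frame correspondent (Sahlqvist): \forall x \exists y Rxy — i.e. seriality.
(a): condition met.
(b): fails — world v has no successor.
(c): condition met.
(d): fails — world u has no successor.
Valid on: (a), (c).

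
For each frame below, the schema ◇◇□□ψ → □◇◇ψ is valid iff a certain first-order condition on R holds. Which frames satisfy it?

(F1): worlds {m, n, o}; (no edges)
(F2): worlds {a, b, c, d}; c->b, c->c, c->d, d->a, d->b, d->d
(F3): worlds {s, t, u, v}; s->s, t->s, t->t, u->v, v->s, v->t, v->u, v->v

Frame correspondent (Sahlqvist): ∀x ∀y ∀z ((xR²y ∧ xRz) → ∃w (yR²w ∧ zR²w)) — i.e. a generalized confluence (Geach) condition.
(F1): ✓.
(F2): fails — cR²a, cRb but no w with aR²w and bR²w.
(F3): ✓.

(F1), (F3)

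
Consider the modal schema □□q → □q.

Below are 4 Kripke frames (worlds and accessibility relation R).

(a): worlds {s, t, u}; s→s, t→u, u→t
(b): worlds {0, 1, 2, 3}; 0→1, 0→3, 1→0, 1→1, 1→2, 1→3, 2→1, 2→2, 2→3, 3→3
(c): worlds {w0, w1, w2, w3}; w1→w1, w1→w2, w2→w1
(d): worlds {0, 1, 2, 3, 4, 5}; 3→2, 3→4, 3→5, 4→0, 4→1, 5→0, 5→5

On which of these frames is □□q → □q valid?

(b), (c)

This is the axiom for density; its first-order frame correspondent is ∀x ∀y (Rxy → ∃z (Rxz ∧ Rzy)).
(a): fails — Rut but no z with Ruz and Rzt.
(b): satisfies the condition.
(c): satisfies the condition.
(d): fails — R34 but no z with R3z and Rz4.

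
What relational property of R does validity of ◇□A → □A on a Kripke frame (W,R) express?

the Euclidean property

This is frame-equivalent to ◇A → □◇A (substitute ¬A for A and contrapose).
Suppose ◇A→□◇A is valid. Take Rxy, Rxz and set V(A)={y}. Then ◇A at x, so □◇A at x, so ◇A at z, so some w with Rzw has A; w=y, i.e. Rzy. By symmetry of the argument, Ryz.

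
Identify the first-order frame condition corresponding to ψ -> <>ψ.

Equivalently (dual form): □ψ → ψ.
Suppose □ψ→ψ is valid. At any x set V(ψ)={w : Rxw}. Then □ψ holds at x, so ψ holds at x, i.e. Rxx.
The converse is a direct semantic check.
Frame condition: forall x Rxx.

reflexivity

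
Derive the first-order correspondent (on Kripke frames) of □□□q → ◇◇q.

∀x ∃w (xR³w ∧ xR²w)

This is a Sahlqvist (Geach-type) schema ◇^0□^3q → □^0◇^2q.
Minimal-valuation argument: fix x; take any y with xR^0y and any z with xR^0z. Set V(q) to the set of worlds R-reachable from y in exactly 3 steps. Then □^3q holds at y, so the antecedent holds at x; validity forces ◇^2q at z, giving a w with zR^2w and yR^3w.
First-order correspondent: ∀x ∃w (xR³w ∧ xR²w).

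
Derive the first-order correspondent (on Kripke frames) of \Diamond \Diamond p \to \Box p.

This is a Sahlqvist (Geach-type) schema ◇^2□^0p → □^1◇^0p.
First-order correspondent: \forall x \forall y \forall z ((x R^2 y \wedge xRz) \to \exists w (y = w \wedge z = w)).

\forall x \forall y \forall z ((x R^2 y \wedge xRz) \to \exists w (y = w \wedge z = w))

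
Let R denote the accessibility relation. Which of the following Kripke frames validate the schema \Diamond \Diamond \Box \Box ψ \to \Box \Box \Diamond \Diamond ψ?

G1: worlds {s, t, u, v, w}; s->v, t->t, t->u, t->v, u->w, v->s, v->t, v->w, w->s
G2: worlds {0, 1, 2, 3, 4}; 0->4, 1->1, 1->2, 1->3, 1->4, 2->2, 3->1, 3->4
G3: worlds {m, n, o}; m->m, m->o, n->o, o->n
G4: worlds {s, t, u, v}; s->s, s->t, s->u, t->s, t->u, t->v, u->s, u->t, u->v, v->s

G4

Frame correspondent (Sahlqvist): \forall x \forall y \forall z ((x R^2 y \wedge x R^2 z) \to \exists w (y R^2 w \wedge z R^2 w)) — i.e. a generalized confluence (Geach) condition.
G1: fails — sR²s, sR²w but no w* with sR²w* and wR²w*.
G2: fails — 1R²1, 1R²4 but no w with 1R²w and 4R²w.
G3: fails — mR²n, mR²o but no w with nR²w and oR²w.
G4: condition met.
Valid on: G4.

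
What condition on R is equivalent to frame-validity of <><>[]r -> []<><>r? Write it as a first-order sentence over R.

This is a Sahlqvist (Geach-type) schema ◇^2□^1r → □^1◇^2r.
Minimal-valuation argument: fix x; take any y with xR^2y and any z with xR^1z. Set V(r) to the set of worlds R-reachable from y in exactly 1 step. Then □^1r holds at y, so the antecedent holds at x; validity forces ◇^2r at z, giving a w with zR^2w and yR^1w.
First-order correspondent: forall x forall y forall z ((x R^2 y & xRz) -> exists w (yRw & z R^2 w)).

forall x forall y forall z ((x R^2 y & xRz) -> exists w (yRw & z R^2 w))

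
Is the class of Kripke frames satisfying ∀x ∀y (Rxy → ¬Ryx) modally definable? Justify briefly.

Not definable by any modal formula

If a class were modally definable it would be closed under surjective bounded morphisms (Goldblatt–Thomason).
The 5-cycle (worlds a,b,c,d,e with a→b→c→d→e→a) is asymmetric. Mapping every world to a single reflexive point • is a surjective bounded morphism, and the reflexive point is not asymmetric (R•• but asymmetry requires ¬R••).
Hence asymmetry is not modally definable.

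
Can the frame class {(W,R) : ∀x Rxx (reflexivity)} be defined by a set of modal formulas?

Definable; □r → r defines it

This is a Sahlqvist condition; the T axiom □r → r defines it.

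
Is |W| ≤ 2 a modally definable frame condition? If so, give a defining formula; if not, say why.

Modal frame validity is preserved under disjoint unions.
Any modal formula valid on each of 3 disjoint one-world frames is valid on their disjoint union (validity is preserved under disjoint unions). Each one-world frame has |W|=1≤2, but the union has |W|=3.
So no modal formula (or set of formulas) defines exactly the |W|≤2 frames.

Not modally definable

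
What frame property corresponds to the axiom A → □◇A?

symmetry: ∀x ∀y (Rxy → Ryx)

This is the B axiom.
Its frame correspondent is symmetry — ∀x ∀y (Rxy → Ryx).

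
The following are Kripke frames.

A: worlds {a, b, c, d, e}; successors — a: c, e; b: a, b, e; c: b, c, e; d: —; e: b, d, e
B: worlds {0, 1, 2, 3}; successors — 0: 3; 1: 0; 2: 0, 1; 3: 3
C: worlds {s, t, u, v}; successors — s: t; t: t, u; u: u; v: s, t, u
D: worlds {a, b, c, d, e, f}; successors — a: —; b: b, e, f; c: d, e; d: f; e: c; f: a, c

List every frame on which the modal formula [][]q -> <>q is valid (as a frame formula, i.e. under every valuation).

This is the axiom for a generalized confluence (Geach) condition; its first-order frame correspondent is forall x exists w (x R^2 w & xRw).
A: fails — at d but no w with dR²w and dRw.
B: fails — at 1 but no w with 1R²w and 1Rw.
C: ✓.
D: fails — at a but no w with aR²w and aRw.
Valid on: C.

C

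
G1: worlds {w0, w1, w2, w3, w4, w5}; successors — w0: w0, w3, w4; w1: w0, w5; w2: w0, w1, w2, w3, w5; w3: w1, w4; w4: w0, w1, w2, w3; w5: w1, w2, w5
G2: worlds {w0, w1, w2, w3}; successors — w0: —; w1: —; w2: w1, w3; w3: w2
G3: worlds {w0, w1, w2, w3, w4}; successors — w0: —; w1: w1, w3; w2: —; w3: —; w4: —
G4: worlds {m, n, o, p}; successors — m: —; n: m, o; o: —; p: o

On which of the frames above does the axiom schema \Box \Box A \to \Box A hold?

G3

Frame correspondent (Sahlqvist): \forall x \forall y (Rxy \to \exists z (Rxz \wedge Rzy)) — i.e. density.
G1: fails — Rw3w4 but no z with Rw3z and Rzw4.
G2: fails — Rw3w2 but no z with Rw3z and Rzw2.
G3: holds.
G4: fails — Rno but no z with Rnz and Rzo.
Valid on: G3.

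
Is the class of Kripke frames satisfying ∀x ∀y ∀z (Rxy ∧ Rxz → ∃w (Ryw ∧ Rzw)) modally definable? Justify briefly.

The condition is convergence. A defining modal formula is ◇□r → □◇r.

Yes, by ◇□r → □◇r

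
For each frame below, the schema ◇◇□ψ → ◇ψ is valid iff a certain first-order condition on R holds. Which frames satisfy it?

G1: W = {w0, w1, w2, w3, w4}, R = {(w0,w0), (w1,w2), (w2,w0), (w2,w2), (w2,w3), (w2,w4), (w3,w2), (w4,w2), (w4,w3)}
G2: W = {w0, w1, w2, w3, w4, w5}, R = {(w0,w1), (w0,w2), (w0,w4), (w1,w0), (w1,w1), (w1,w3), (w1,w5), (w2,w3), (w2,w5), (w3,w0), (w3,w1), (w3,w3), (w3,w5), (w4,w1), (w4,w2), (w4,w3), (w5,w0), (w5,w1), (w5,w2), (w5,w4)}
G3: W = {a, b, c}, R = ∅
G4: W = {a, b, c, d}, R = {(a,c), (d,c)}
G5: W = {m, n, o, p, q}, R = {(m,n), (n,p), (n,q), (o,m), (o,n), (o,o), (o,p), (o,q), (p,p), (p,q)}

G3, G4

This is the axiom for a generalized confluence (Geach) condition; its first-order frame correspondent is ∀x ∀y (xR²y → ∃w (yRw ∧ xRw)).
G1: fails — w1R²w0 but no w with w0Rw and w1Rw.
G2: fails — w0R²w2 but no w with w2Rw and w0Rw.
G3: condition met.
G4: condition met.
G5: fails — mR²p but no w with pRw and mRw.
Valid on: G3, G4.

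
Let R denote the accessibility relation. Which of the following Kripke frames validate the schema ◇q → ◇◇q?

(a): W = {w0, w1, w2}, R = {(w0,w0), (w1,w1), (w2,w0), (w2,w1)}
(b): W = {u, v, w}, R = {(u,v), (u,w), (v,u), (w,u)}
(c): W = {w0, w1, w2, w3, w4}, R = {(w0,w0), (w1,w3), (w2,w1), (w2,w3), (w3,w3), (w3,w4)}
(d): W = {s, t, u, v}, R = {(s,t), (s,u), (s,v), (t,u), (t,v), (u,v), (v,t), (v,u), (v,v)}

(a), (d)

Frame correspondent (Sahlqvist): ∀x ∀y (xRy → ∃w (y = w ∧ xR²w)) — i.e. a generalized confluence (Geach) condition.
(a): holds.
(b): fails — uRv but no t with v=t and uR²t.
(c): fails — w2Rw1 but no w with w1=w and w2R²w.
(d): holds.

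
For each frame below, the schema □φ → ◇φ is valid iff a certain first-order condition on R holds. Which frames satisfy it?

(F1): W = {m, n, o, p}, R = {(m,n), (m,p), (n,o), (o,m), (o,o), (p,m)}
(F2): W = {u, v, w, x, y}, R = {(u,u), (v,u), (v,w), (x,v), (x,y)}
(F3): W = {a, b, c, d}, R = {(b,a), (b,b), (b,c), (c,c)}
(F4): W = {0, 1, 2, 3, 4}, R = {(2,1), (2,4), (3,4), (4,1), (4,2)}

The schema corresponds to seriality: ∀x ∃y Rxy.
(F1): satisfies the condition.
(F2): fails — world w has no successor.
(F3): fails — world a has no successor.
(F4): fails — world 0 has no successor.
Valid on: (F1).

(F1)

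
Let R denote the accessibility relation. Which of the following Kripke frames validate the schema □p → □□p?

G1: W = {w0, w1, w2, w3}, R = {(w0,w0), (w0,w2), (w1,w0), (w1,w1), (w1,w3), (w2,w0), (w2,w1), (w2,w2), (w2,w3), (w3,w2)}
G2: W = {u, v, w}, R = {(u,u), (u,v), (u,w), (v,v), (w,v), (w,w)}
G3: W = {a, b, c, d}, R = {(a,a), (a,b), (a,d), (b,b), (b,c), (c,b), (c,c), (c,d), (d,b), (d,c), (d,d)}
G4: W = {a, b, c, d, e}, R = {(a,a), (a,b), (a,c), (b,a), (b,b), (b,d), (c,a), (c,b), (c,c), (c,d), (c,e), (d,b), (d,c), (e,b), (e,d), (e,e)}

G2

This is the axiom for transitivity; its first-order frame correspondent is ∀x ∀y ∀z (Rxy ∧ Ryz → Rxz).
G1: fails — Rw1w0 and Rw0w2 but not Rw1w2.
G2: condition met.
G3: fails — Rbc and Rcd but not Rbd.
G4: fails — Reb and Rba but not Rea.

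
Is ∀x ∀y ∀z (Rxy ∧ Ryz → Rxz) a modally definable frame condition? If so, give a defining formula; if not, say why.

The condition is transitivity. A defining modal formula is □q → □□q.
Suppose □q→□□q is valid. Take Rxy, Ryz and set V(q)={w : Rxw}. Then □q at x, so □□q at x, so □q at y, so q at z, i.e. Rxz.

Yes, by □q → □□q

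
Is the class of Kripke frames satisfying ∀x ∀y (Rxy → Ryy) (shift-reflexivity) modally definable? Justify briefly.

Yes, by □(□r → r)

Yes: it is shift-reflexivity, defined by the T□ schema □(□r → r).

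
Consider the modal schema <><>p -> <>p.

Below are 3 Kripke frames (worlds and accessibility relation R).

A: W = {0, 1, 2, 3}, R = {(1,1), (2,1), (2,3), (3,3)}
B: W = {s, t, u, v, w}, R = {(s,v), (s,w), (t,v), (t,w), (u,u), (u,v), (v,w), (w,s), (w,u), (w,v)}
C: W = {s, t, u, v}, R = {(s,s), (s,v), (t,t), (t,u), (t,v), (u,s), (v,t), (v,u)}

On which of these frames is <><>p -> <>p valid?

The schema corresponds to transitivity: forall x forall y forall z (Rxy & Ryz -> Rxz).
A: condition met.
B: fails — Ruv and Rvw but not Ruw.
C: fails — Rus and Rsv but not Ruv.
Valid on: A.

A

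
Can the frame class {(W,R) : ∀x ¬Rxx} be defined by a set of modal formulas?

Modal frame validity is preserved under surjective bounded morphisms.
The 2-cycle (worlds s,t with s→t→s) is irreflexive, and the map sending every world to a single reflexive point • is a surjective bounded morphism (forth: every edge maps to (•,•); back: every world has a successor). So any modal formula valid on the 2-cycle is also valid on the reflexive point, which is not irreflexive.
Hence irreflexivity is not modally definable.

No — not modally definable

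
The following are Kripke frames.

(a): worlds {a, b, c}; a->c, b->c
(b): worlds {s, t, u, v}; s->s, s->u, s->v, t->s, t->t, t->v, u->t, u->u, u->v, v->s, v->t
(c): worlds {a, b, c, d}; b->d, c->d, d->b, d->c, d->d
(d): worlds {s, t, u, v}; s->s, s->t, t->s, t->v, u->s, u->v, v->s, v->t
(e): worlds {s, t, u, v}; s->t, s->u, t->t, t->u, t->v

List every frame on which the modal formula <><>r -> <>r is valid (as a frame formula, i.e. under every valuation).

(a)

Frame correspondent (Sahlqvist): forall x forall y forall z (Rxy & Ryz -> Rxz) — i.e. transitivity.
(a): satisfies the condition.
(b): fails — Ruv and Rvs but not Rus.
(c): fails — Rcd and Rdc but not Rcc.
(d): fails — Ruv and Rvt but not Rut.
(e): fails — Rst and Rtv but not Rsv.
Valid on: (a).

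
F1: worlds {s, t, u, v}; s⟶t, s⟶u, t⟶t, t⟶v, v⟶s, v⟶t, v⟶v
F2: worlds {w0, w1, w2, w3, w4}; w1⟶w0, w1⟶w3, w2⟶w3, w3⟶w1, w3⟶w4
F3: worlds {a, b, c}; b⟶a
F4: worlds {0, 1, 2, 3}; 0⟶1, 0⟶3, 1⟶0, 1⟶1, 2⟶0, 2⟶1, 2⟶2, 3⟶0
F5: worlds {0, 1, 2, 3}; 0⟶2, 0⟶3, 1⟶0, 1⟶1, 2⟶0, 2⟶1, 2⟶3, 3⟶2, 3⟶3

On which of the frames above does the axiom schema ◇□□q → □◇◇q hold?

The schema corresponds to a generalized confluence (Geach) condition: ∀x ∀y ∀z ((xRy ∧ xRz) → ∃w (yR²w ∧ zR²w)).
F1: fails — sRt, sRu but no w with tR²w and uR²w.
F2: fails — w1Rw0, w1Rw0 but no w with w0R²w and w0R²w.
F3: fails — bRa, bRa but no w with aR²w and aR²w.
F4: satisfies the condition.
F5: satisfies the condition.

F4, F5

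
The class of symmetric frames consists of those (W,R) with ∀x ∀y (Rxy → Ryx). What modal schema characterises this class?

s → □◇s

The condition is symmetry. The B schema s → □◇s defines it.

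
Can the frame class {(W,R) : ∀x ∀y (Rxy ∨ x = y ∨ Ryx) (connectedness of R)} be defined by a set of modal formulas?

If a class were modally definable it would be closed under disjoint unions (Goldblatt–Thomason).
Take 4 disjoint single-world reflexive frames: each is trivially connected, but their disjoint union has 4 worlds with no edge between distinct components, so it is not connected.
So the class is not modally definable.

Not definable by any modal formula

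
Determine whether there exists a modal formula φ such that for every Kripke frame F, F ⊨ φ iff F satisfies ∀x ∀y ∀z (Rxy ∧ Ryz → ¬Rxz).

If a class were modally definable it would be closed under surjective bounded morphisms (Goldblatt–Thomason).
The 5-cycle (worlds a,b,c,d,e with a→b→c→d→e→a) is intransitive. Mapping every world to a single reflexive point • is a surjective bounded morphism; the reflexive point is not intransitive (R••∧R•• but R••).
So the class is not modally definable.

Not modally definable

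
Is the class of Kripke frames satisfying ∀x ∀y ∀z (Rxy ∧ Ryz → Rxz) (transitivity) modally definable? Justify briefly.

The condition is transitivity. A defining modal formula is □p → □□p.
Suppose □p→□□p is valid. Take Rxy, Ryz and set V(p)={w : Rxw}. Then □p at x, so □□p at x, so □p at y, so p at z, i.e. Rxz.

Definable; □p → □□p defines it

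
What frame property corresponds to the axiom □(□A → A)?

shift-reflexivity: ∀x ∀y (Rxy → Ryy)

This schema is the T□ axiom.
It corresponds to shift-reflexivity: ∀x ∀y (Rxy → Ryy).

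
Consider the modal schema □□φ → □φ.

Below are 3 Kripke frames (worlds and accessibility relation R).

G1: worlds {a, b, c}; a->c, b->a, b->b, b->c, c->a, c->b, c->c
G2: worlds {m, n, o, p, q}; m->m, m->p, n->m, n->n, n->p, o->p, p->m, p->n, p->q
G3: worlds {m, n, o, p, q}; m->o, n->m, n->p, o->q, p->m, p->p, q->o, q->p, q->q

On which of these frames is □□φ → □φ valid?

This is the axiom for density; its first-order frame correspondent is ∀x ∀y (Rxy → ∃z (Rxz ∧ Rzy)).
G1: ✓.
G2: fails — Rop but no z with Roz and Rzp.
G3: fails — Rmo but no z with Rmz and Rzo.
Valid on: G1.

G1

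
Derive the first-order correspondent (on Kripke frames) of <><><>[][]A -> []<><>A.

This is a Sahlqvist (Geach-type) schema ◇^3□^2A → □^1◇^2A.
Minimal-valuation argument: fix x; take any y with xR^3y and any z with xR^1z. Set V(A) to the set of worlds R-reachable from y in exactly 2 steps. Then □^2A holds at y, so the antecedent holds at x; validity forces ◇^2A at z, giving a w with zR^2w and yR^2w.
First-order correspondent: forall x forall y forall z ((x R^3 y & xRz) -> exists w (y R^2 w & z R^2 w)).

forall x forall y forall z ((x R^3 y & xRz) -> exists w (y R^2 w & z R^2 w))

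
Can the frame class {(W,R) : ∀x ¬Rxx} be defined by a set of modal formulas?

Modal frame validity is preserved under surjective bounded morphisms.
The 4-cycle (worlds 0,1,2,3 with 0→1→2→3→0) is irreflexive, and the map sending every world to a single reflexive point • is a surjective bounded morphism (forth: every edge maps to (•,•); back: every world has a successor). So any modal formula valid on the 4-cycle is also valid on the reflexive point, which is not irreflexive.
So the class is not modally definable.

Not modally definable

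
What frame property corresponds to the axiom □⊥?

□⊥ is valid iff no world has any successor (otherwise □⊥ fails at any world with one).

emptiness of R: ∀x ∀y ¬Rxy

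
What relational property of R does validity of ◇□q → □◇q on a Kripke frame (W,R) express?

convergence

Suppose ◇□q→□◇q is valid. Take Rxy, Rxz and set V(q)={w : Ryw}. Then □q at y so ◇□q at x, so □◇q at x, so ◇q at z, giving w with Rzw and Ryw.
Conversely, on a frame with convergence the schema holds at every world under every valuation.
Frame condition: ∀x ∀y ∀z (Rxy ∧ Rxz → ∃w (Ryw ∧ Rzw)).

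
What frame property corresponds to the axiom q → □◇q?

symmetry

Suppose q→□◇q is valid. Take Rxy and set V(q)={x}. Then q at x, so □◇q at x, so ◇q at y, so some z with Ryz has q; z=x, i.e. Ryx.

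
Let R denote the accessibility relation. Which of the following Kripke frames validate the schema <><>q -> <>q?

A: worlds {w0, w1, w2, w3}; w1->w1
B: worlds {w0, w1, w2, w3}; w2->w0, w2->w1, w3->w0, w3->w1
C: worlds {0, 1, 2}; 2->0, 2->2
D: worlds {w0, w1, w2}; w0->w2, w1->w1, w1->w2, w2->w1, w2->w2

Frame correspondent (Sahlqvist): forall x forall y forall z (Rxy & Ryz -> Rxz) — i.e. transitivity.
A: holds.
B: holds.
C: holds.
D: fails — Rw0w2 and Rw2w1 but not Rw0w1.

A, B, C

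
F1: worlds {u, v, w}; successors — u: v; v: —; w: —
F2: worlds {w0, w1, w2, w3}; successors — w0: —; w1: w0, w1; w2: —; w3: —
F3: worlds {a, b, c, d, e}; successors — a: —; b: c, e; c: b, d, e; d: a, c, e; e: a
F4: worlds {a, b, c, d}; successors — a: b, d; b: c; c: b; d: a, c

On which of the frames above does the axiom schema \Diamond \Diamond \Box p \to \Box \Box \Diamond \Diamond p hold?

F1

The schema corresponds to a generalized confluence (Geach) condition: \forall x \forall y \forall z ((x R^2 y \wedge x R^2 z) \to \exists w (yRw \wedge z R^2 w)).
F1: holds.
F2: fails — w1R²w0, w1R²w0 but no w with w0Rw and w0R²w.
F3: fails — bR²a, bR²a but no w with aRw and aR²w.
F4: fails — aR²a, aR²a but no w with aRw and aR²w.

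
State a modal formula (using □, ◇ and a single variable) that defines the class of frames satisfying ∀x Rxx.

A defining formula is □p → p (the T axiom).
Suppose □p→p is valid. At any x set V(p)={w : Rxw}. Then □p holds at x, so p holds at x, i.e. Rxx.

□p → p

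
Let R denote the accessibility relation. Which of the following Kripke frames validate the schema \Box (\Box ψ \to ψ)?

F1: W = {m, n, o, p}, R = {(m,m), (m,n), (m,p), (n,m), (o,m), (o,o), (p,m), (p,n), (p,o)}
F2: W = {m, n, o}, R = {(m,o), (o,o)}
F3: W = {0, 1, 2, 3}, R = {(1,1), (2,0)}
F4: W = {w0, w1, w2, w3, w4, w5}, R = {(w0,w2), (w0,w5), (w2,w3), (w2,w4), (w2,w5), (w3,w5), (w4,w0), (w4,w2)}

The schema corresponds to shift-reflexivity: \forall x \forall y (Rxy \to Ryy).
F1: fails — Rpn but not Rnn.
F2: condition met.
F3: fails — R20 but not R00.
F4: fails — Rw2w4 but not Rw4w4.

F2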